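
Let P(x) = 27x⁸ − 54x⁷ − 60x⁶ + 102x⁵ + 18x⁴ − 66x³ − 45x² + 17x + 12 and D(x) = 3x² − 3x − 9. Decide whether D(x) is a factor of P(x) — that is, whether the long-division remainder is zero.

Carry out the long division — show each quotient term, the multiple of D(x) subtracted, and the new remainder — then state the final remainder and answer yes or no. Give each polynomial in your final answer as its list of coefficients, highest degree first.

Step 1: lead(27x⁸ − 54x⁷ − 60x⁶ + 102x⁵ + 18x⁴ − 66x³ − 45x² + 17x + 12) ÷ lead(D) = 27x⁸ ÷ 3x² = 9x⁶. Subtract (9x⁶)·D = 27x⁸ − 27x⁷ − 81x⁶. Remainder: −27x⁷ + 21x⁶ + 102x⁵ + 18x⁴ − 66x³ − 45x² + 17x + 12.
Step 2: lead(−27x⁷ + 21x⁶ + 102x⁵ + 18x⁴ − 66x³ − 45x² + 17x + 12) ÷ lead(D) = −27x⁷ ÷ 3x² = −9x⁵. Subtract (−9x⁵)·D = −27x⁷ + 27x⁶ + 81x⁵. Remainder: −6x⁶ + 21x⁵ + 18x⁴ − 66x³ − 45x² + 17x + 12.
Step 3: lead(−6x⁶ + 21x⁵ + 18x⁴ − 66x³ − 45x² + 17x + 12) ÷ lead(D) = −6x⁶ ÷ 3x² = −2x⁴. Subtract (−2x⁴)·D = −6x⁶ + 6x⁵ + 18x⁴. Remainder: 15x⁵ − 66x³ − 45x² + 17x + 12.
Step 4: lead(15x⁵ − 66x³ − 45x² + 17x + 12) ÷ lead(D) = 15x⁵ ÷ 3x² = 5x³. Subtract (5x³)·D = 15x⁵ − 15x⁴ − 45x³. Remainder: 15x⁴ − 21x³ − 45x² + 17x + 12.
Step 5: lead(15x⁴ − 21x³ − 45x² + 17x + 12) ÷ lead(D) = 15x⁴ ÷ 3x² = 5x². Subtract (5x²)·D = 15x⁴ − 15x³ − 45x². Remainder: −6x³ + 17x + 12.
Step 6: lead(−6x³ + 17x + 12) ÷ lead(D) = −6x³ ÷ 3x² = −2x. Subtract (−2x)·D = −6x³ + 6x² + 18x. Remainder: −6x² − x + 12.
Step 7: lead(−6x² − x + 12) ÷ lead(D) = −6x² ÷ 3x² = −2. Subtract (−2)·D = −6x² + 6x + 18. Remainder: −7x − 6.

R = [-7, -6], so D(x) is not a factor of P(x). no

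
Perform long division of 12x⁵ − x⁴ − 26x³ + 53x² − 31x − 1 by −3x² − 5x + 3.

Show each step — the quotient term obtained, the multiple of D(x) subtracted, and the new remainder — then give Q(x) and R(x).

Step 1: lead(12x⁵ − x⁴ − 26x³ + 53x² − 31x − 1) ÷ lead(D) = 12x⁵ ÷ −3x² = −4x³. Subtract (−4x³)·D = 12x⁵ + 20x⁴ − 12x³. Remainder: −21x⁴ − 14x³ + 53x² − 31x − 1.
Step 2: lead(−21x⁴ − 14x³ + 53x² − 31x − 1) ÷ lead(D) = −21x⁴ ÷ −3x² = 7x². Subtract (7x²)·D = −21x⁴ − 35x³ + 21x². Remainder: 21x³ + 32x² − 31x − 1.
Step 3: lead(21x³ + 32x² − 31x − 1) ÷ lead(D) = 21x³ ÷ −3x² = −7x. Subtract (−7x)·D = 21x³ + 35x² − 21x. Remainder: −3x² − 10x − 1.
Step 4: lead(−3x² − 10x − 1) ÷ lead(D) = −3x² ÷ −3x² = 1. Subtract (1)·D = −3x² − 5x + 3. Remainder: −5x − 4.

Q(x) = −4x³ + 7x² − 7x + 1; R(x) = −5x − 4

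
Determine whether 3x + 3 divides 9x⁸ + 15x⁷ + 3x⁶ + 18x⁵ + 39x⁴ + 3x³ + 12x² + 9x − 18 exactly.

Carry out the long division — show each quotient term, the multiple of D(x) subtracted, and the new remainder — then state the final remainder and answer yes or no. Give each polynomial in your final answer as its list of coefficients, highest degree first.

R = [0], so D(x) is a factor of P(x). yes

Step 1: lead(9x⁸ + 15x⁷ + 3x⁶ + 18x⁵ + 39x⁴ + 3x³ + 12x² + 9x − 18) ÷ lead(D) = 9x⁸ ÷ 3x = 3x⁷. Subtract (3x⁷)·D = 9x⁸ + 9x⁷. Remainder: 6x⁷ + 3x⁶ + 18x⁵ + 39x⁴ + 3x³ + 12x² + 9x − 18.
Step 2: lead(6x⁷ + 3x⁶ + 18x⁵ + 39x⁴ + 3x³ + 12x² + 9x − 18) ÷ lead(D) = 6x⁷ ÷ 3x = 2x⁶. Subtract (2x⁶)·D = 6x⁷ + 6x⁶. Remainder: −3x⁶ + 18x⁵ + 39x⁴ + 3x³ + 12x² + 9x − 18.
Step 3: lead(−3x⁶ + 18x⁵ + 39x⁴ + 3x³ + 12x² + 9x − 18) ÷ lead(D) = −3x⁶ ÷ 3x = −x⁵. Subtract (−x⁵)·D = −3x⁶ − 3x⁵. Remainder: 21x⁵ + 39x⁴ + 3x³ + 12x² + 9x − 18.
Step 4: lead(21x⁵ + 39x⁴ + 3x³ + 12x² + 9x − 18) ÷ lead(D) = 21x⁵ ÷ 3x = 7x⁴. Subtract (7x⁴)·D = 21x⁵ + 21x⁴. Remainder: 18x⁴ + 3x³ + 12x² + 9x − 18.
Step 5: lead(18x⁴ + 3x³ + 12x² + 9x − 18) ÷ lead(D) = 18x⁴ ÷ 3x = 6x³. Subtract (6x³)·D = 18x⁴ + 18x³. Remainder: −15x³ + 12x² + 9x − 18.
Step 6: lead(−15x³ + 12x² + 9x − 18) ÷ lead(D) = −15x³ ÷ 3x = −5x². Subtract (−5x²)·D = −15x³ − 15x². Remainder: 27x² + 9x − 18.
Step 7: lead(27x² + 9x − 18) ÷ lead(D) = 27x² ÷ 3x = 9x. Subtract (9x)·D = 27x² + 27x. Remainder: −18x − 18.
Step 8: lead(−18x − 18) ÷ lead(D) = −18x ÷ 3x = −6. Subtract (−6)·D = −18x − 18. Remainder: 0.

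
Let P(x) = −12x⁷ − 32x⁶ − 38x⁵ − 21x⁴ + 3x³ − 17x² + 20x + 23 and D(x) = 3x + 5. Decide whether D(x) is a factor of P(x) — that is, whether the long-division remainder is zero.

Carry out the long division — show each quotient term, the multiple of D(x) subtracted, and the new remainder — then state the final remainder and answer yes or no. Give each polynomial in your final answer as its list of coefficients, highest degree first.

Step 1: lead(−12x⁷ − 32x⁶ − 38x⁵ − 21x⁴ + 3x³ − 17x² + 20x + 23) ÷ lead(D) = −12x⁷ ÷ 3x = −4x⁶. Subtract (−4x⁶)·D = −12x⁷ − 20x⁶. Remainder: −12x⁶ − 38x⁵ − 21x⁴ + 3x³ − 17x² + 20x + 23.
Step 2: lead(−12x⁶ − 38x⁵ − 21x⁴ + 3x³ − 17x² + 20x + 23) ÷ lead(D) = −12x⁶ ÷ 3x = −4x⁵. Subtract (−4x⁵)·D = −12x⁶ − 20x⁵. Remainder: −18x⁵ − 21x⁴ + 3x³ − 17x² + 20x + 23.
Step 3: lead(−18x⁵ − 21x⁴ + 3x³ − 17x² + 20x + 23) ÷ lead(D) = −18x⁵ ÷ 3x = −6x⁴. Subtract (−6x⁴)·D = −18x⁵ − 30x⁴. Remainder: 9x⁴ + 3x³ − 17x² + 20x + 23.
Step 4: lead(9x⁴ + 3x³ − 17x² + 20x + 23) ÷ lead(D) = 9x⁴ ÷ 3x = 3x³. Subtract (3x³)·D = 9x⁴ + 15x³. Remainder: −12x³ − 17x² + 20x + 23.
Step 5: lead(−12x³ − 17x² + 20x + 23) ÷ lead(D) = −12x³ ÷ 3x = −4x². Subtract (−4x²)·D = −12x³ − 20x². Remainder: 3x² + 20x + 23.
Step 6: lead(3x² + 20x + 23) ÷ lead(D) = 3x² ÷ 3x = x. Subtract (x)·D = 3x² + 5x. Remainder: 15x + 23.
Step 7: lead(15x + 23) ÷ lead(D) = 15x ÷ 3x = 5. Subtract (5)·D = 15x + 25. Remainder: −2.

R = [-2], so D(x) is not a factor of P(x). no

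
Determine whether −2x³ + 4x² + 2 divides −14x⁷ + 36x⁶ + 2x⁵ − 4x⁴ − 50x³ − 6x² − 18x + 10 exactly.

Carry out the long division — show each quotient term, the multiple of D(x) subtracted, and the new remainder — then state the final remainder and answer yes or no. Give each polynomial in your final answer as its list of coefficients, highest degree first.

Step 1: lead(−14x⁷ + 36x⁶ + 2x⁵ − 4x⁴ − 50x³ − 6x² − 18x + 10) ÷ lead(D) = −14x⁷ ÷ −2x³ = 7x⁴. Subtract (7x⁴)·D = −14x⁷ + 28x⁶ + 14x⁴. Remainder: 8x⁶ + 2x⁵ − 18x⁴ − 50x³ − 6x² − 18x + 10.
Step 2: lead(8x⁶ + 2x⁵ − 18x⁴ − 50x³ − 6x² − 18x + 10) ÷ lead(D) = 8x⁶ ÷ −2x³ = −4x³. Subtract (−4x³)·D = 8x⁶ − 16x⁵ − 8x³. Remainder: 18x⁵ − 18x⁴ − 42x³ − 6x² − 18x + 10.
Step 3: lead(18x⁵ − 18x⁴ − 42x³ − 6x² − 18x + 10) ÷ lead(D) = 18x⁵ ÷ −2x³ = −9x². Subtract (−9x²)·D = 18x⁵ − 36x⁴ − 18x². Remainder: 18x⁴ − 42x³ + 12x² − 18x + 10.
Step 4: lead(18x⁴ − 42x³ + 12x² − 18x + 10) ÷ lead(D) = 18x⁴ ÷ −2x³ = −9x. Subtract (−9x)·D = 18x⁴ − 36x³ − 18x. Remainder: −6x³ + 12x² + 10.
Step 5: lead(−6x³ + 12x² + 10) ÷ lead(D) = −6x³ ÷ −2x³ = 3. Subtract (3)·D = −6x³ + 12x² + 6. Remainder: 4.

R = [4], so D(x) is not a factor of P(x). no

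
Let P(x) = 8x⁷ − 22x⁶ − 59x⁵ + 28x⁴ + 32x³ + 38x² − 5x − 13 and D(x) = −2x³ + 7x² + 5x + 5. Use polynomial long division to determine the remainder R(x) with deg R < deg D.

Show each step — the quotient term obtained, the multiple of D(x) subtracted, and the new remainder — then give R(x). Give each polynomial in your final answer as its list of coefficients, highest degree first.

Step 1: lead(8x⁷ − 22x⁶ − 59x⁵ + 28x⁴ + 32x³ + 38x² − 5x − 13) ÷ lead(D) = 8x⁷ ÷ −2x³ = −4x⁴. Subtract (−4x⁴)·D = 8x⁷ − 28x⁶ − 20x⁵ − 20x⁴. Remainder: 6x⁶ − 39x⁵ + 48x⁴ + 32x³ + 38x² − 5x − 13.
Step 2: lead(6x⁶ − 39x⁵ + 48x⁴ + 32x³ + 38x² − 5x − 13) ÷ lead(D) = 6x⁶ ÷ −2x³ = −3x³. Subtract (−3x³)·D = 6x⁶ − 21x⁵ − 15x⁴ − 15x³. Remainder: −18x⁵ + 63x⁴ + 47x³ + 38x² − 5x − 13.
Step 3: lead(−18x⁵ + 63x⁴ + 47x³ + 38x² − 5x − 13) ÷ lead(D) = −18x⁵ ÷ −2x³ = 9x². Subtract (9x²)·D = −18x⁵ + 63x⁴ + 45x³ + 45x². Remainder: 2x³ − 7x² − 5x − 13.
Step 4: lead(2x³ − 7x² − 5x − 13) ÷ lead(D) = 2x³ ÷ −2x³ = −1. Subtract (−1)·D = 2x³ − 7x² − 5x − 5. Remainder: −8.

R = [-8]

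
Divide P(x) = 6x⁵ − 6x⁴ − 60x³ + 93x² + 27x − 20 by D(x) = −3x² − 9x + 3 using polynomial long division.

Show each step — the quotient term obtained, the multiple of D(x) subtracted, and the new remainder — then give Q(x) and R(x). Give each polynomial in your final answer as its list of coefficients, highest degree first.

Q = [-2, 8, -6, -5]; R = [-5]

Step 1: lead(6x⁵ − 6x⁴ − 60x³ + 93x² + 27x − 20) ÷ lead(D) = 6x⁵ ÷ −3x² = −2x³. Subtract (−2x³)·D = 6x⁵ + 18x⁴ − 6x³. Remainder: −24x⁴ − 54x³ + 93x² + 27x − 20.
Step 2: lead(−24x⁴ − 54x³ + 93x² + 27x − 20) ÷ lead(D) = −24x⁴ ÷ −3x² = 8x². Subtract (8x²)·D = −24x⁴ − 72x³ + 24x². Remainder: 18x³ + 69x² + 27x − 20.
Step 3: lead(18x³ + 69x² + 27x − 20) ÷ lead(D) = 18x³ ÷ −3x² = −6x. Subtract (−6x)·D = 18x³ + 54x² − 18x. Remainder: 15x² + 45x − 20.
Step 4: lead(15x² + 45x − 20) ÷ lead(D) = 15x² ÷ −3x² = −5. Subtract (−5)·D = 15x² + 45x − 15. Remainder: −5.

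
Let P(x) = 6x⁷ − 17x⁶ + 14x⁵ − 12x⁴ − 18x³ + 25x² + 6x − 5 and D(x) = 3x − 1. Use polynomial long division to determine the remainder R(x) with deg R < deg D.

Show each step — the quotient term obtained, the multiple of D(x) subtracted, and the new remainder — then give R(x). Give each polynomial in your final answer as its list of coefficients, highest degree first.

Step 1: lead(6x⁷ − 17x⁶ + 14x⁵ − 12x⁴ − 18x³ + 25x² + 6x − 5) ÷ lead(D) = 6x⁷ ÷ 3x = 2x⁶. Subtract (2x⁶)·D = 6x⁷ − 2x⁶. Remainder: −15x⁶ + 14x⁵ − 12x⁴ − 18x³ + 25x² + 6x − 5.
Step 2: lead(−15x⁶ + 14x⁵ − 12x⁴ − 18x³ + 25x² + 6x − 5) ÷ lead(D) = −15x⁶ ÷ 3x = −5x⁵. Subtract (−5x⁵)·D = −15x⁶ + 5x⁵. Remainder: 9x⁵ − 12x⁴ − 18x³ + 25x² + 6x − 5.
Step 3: lead(9x⁵ − 12x⁴ − 18x³ + 25x² + 6x − 5) ÷ lead(D) = 9x⁵ ÷ 3x = 3x⁴. Subtract (3x⁴)·D = 9x⁵ − 3x⁴. Remainder: −9x⁴ − 18x³ + 25x² + 6x − 5.
Step 4: lead(−9x⁴ − 18x³ + 25x² + 6x − 5) ÷ lead(D) = −9x⁴ ÷ 3x = −3x³. Subtract (−3x³)·D = −9x⁴ + 3x³. Remainder: −21x³ + 25x² + 6x − 5.
Step 5: lead(−21x³ + 25x² + 6x − 5) ÷ lead(D) = −21x³ ÷ 3x = −7x². Subtract (−7x²)·D = −21x³ + 7x². Remainder: 18x² + 6x − 5.
Step 6: lead(18x² + 6x − 5) ÷ lead(D) = 18x² ÷ 3x = 6x. Subtract (6x)·D = 18x² − 6x. Remainder: 12x − 5.
Step 7: lead(12x − 5) ÷ lead(D) = 12x ÷ 3x = 4. Subtract (4)·D = 12x − 4. Remainder: −1.

R = [-1]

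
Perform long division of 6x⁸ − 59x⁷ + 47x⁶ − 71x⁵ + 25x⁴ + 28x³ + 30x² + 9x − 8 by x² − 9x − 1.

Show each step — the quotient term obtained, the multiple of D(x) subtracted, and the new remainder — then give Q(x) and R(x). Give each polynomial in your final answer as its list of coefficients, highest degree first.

Q = [6, -5, 8, -4, -3, -3, 0]; R = [6, -8]

Step 1: lead(6x⁸ − 59x⁷ + 47x⁶ − 71x⁵ + 25x⁴ + 28x³ + 30x² + 9x − 8) ÷ lead(D) = 6x⁸ ÷ x² = 6x⁶. Subtract (6x⁶)·D = 6x⁸ − 54x⁷ − 6x⁶. Remainder: −5x⁷ + 53x⁶ − 71x⁵ + 25x⁴ + 28x³ + 30x² + 9x − 8.
Step 2: lead(−5x⁷ + 53x⁶ − 71x⁵ + 25x⁴ + 28x³ + 30x² + 9x − 8) ÷ lead(D) = −5x⁷ ÷ x² = −5x⁵. Subtract (−5x⁵)·D = −5x⁷ + 45x⁶ + 5x⁵. Remainder: 8x⁶ − 76x⁵ + 25x⁴ + 28x³ + 30x² + 9x − 8.
Step 3: lead(8x⁶ − 76x⁵ + 25x⁴ + 28x³ + 30x² + 9x − 8) ÷ lead(D) = 8x⁶ ÷ x² = 8x⁴. Subtract (8x⁴)·D = 8x⁶ − 72x⁵ − 8x⁴. Remainder: −4x⁵ + 33x⁴ + 28x³ + 30x² + 9x − 8.
Step 4: lead(−4x⁵ + 33x⁴ + 28x³ + 30x² + 9x − 8) ÷ lead(D) = −4x⁵ ÷ x² = −4x³. Subtract (−4x³)·D = −4x⁵ + 36x⁴ + 4x³. Remainder: −3x⁴ + 24x³ + 30x² + 9x − 8.
Step 5: lead(−3x⁴ + 24x³ + 30x² + 9x − 8) ÷ lead(D) = −3x⁴ ÷ x² = −3x². Subtract (−3x²)·D = −3x⁴ + 27x³ + 3x². Remainder: −3x³ + 27x² + 9x − 8.
Step 6: lead(−3x³ + 27x² + 9x − 8) ÷ lead(D) = −3x³ ÷ x² = −3x. Subtract (−3x)·D = −3x³ + 27x² + 3x. Remainder: 6x − 8.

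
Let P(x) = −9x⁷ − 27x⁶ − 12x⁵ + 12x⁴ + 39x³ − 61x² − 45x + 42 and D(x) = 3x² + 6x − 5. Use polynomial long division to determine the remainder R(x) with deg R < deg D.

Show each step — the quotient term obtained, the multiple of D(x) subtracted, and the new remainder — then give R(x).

Step 1: lead(−9x⁷ − 27x⁶ − 12x⁵ + 12x⁴ + 39x³ − 61x² − 45x + 42) ÷ lead(D) = −9x⁷ ÷ 3x² = −3x⁵. Subtract (−3x⁵)·D = −9x⁷ − 18x⁶ + 15x⁵. Remainder: −9x⁶ − 27x⁵ + 12x⁴ + 39x³ − 61x² − 45x + 42.
Step 2: lead(−9x⁶ − 27x⁵ + 12x⁴ + 39x³ − 61x² − 45x + 42) ÷ lead(D) = −9x⁶ ÷ 3x² = −3x⁴. Subtract (−3x⁴)·D = −9x⁶ − 18x⁵ + 15x⁴. Remainder: −9x⁵ − 3x⁴ + 39x³ − 61x² − 45x + 42.
Step 3: lead(−9x⁵ − 3x⁴ + 39x³ − 61x² − 45x + 42) ÷ lead(D) = −9x⁵ ÷ 3x² = −3x³. Subtract (−3x³)·D = −9x⁵ − 18x⁴ + 15x³. Remainder: 15x⁴ + 24x³ − 61x² − 45x + 42.
Step 4: lead(15x⁴ + 24x³ − 61x² − 45x + 42) ÷ lead(D) = 15x⁴ ÷ 3x² = 5x². Subtract (5x²)·D = 15x⁴ + 30x³ − 25x². Remainder: −6x³ − 36x² − 45x + 42.
Step 5: lead(−6x³ − 36x² − 45x + 42) ÷ lead(D) = −6x³ ÷ 3x² = −2x. Subtract (−2x)·D = −6x³ − 12x² + 10x. Remainder: −24x² − 55x + 42.
Step 6: lead(−24x² − 55x + 42) ÷ lead(D) = −24x² ÷ 3x² = −8. Subtract (−8)·D = −24x² − 48x + 40. Remainder: −7x + 2.

R(x) = −7x + 2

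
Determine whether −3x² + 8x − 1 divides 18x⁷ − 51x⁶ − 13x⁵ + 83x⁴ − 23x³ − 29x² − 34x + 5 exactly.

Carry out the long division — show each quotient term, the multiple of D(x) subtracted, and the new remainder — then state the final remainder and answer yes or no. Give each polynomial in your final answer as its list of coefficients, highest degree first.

Step 1: lead(18x⁷ − 51x⁶ − 13x⁵ + 83x⁴ − 23x³ − 29x² − 34x + 5) ÷ lead(D) = 18x⁷ ÷ −3x² = −6x⁵. Subtract (−6x⁵)·D = 18x⁷ − 48x⁶ + 6x⁵. Remainder: −3x⁶ − 19x⁵ + 83x⁴ − 23x³ − 29x² − 34x + 5.
Step 2: lead(−3x⁶ − 19x⁵ + 83x⁴ − 23x³ − 29x² − 34x + 5) ÷ lead(D) = −3x⁶ ÷ −3x² = x⁴. Subtract (x⁴)·D = −3x⁶ + 8x⁵ − x⁴. Remainder: −27x⁵ + 84x⁴ − 23x³ − 29x² − 34x + 5.
Step 3: lead(−27x⁵ + 84x⁴ − 23x³ − 29x² − 34x + 5) ÷ lead(D) = −27x⁵ ÷ −3x² = 9x³. Subtract (9x³)·D = −27x⁵ + 72x⁴ − 9x³. Remainder: 12x⁴ − 14x³ − 29x² − 34x + 5.
Step 4: lead(12x⁴ − 14x³ − 29x² − 34x + 5) ÷ lead(D) = 12x⁴ ÷ −3x² = −4x². Subtract (−4x²)·D = 12x⁴ − 32x³ + 4x². Remainder: 18x³ − 33x² − 34x + 5.
Step 5: lead(18x³ − 33x² − 34x + 5) ÷ lead(D) = 18x³ ÷ −3x² = −6x. Subtract (−6x)·D = 18x³ − 48x² + 6x. Remainder: 15x² − 40x + 5.
Step 6: lead(15x² − 40x + 5) ÷ lead(D) = 15x² ÷ −3x² = −5. Subtract (−5)·D = 15x² − 40x + 5. Remainder: 0.

R = [0], so D(x) is a factor of P(x). yes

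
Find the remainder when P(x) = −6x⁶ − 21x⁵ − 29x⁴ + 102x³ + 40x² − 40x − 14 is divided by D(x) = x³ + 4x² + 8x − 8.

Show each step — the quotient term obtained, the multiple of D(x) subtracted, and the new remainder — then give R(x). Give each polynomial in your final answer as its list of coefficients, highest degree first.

Step 1: lead(−6x⁶ − 21x⁵ − 29x⁴ + 102x³ + 40x² − 40x − 14) ÷ lead(D) = −6x⁶ ÷ x³ = −6x³. Subtract (−6x³)·D = −6x⁶ − 24x⁵ − 48x⁴ + 48x³. Remainder: 3x⁵ + 19x⁴ + 54x³ + 40x² − 40x − 14.
Step 2: lead(3x⁵ + 19x⁴ + 54x³ + 40x² − 40x − 14) ÷ lead(D) = 3x⁵ ÷ x³ = 3x². Subtract (3x²)·D = 3x⁵ + 12x⁴ + 24x³ − 24x². Remainder: 7x⁴ + 30x³ + 64x² − 40x − 14.
Step 3: lead(7x⁴ + 30x³ + 64x² − 40x − 14) ÷ lead(D) = 7x⁴ ÷ x³ = 7x. Subtract (7x)·D = 7x⁴ + 28x³ + 56x² − 56x. Remainder: 2x³ + 8x² + 16x − 14.
Step 4: lead(2x³ + 8x² + 16x − 14) ÷ lead(D) = 2x³ ÷ x³ = 2. Subtract (2)·D = 2x³ + 8x² + 16x − 16. Remainder: 2.

R = [2]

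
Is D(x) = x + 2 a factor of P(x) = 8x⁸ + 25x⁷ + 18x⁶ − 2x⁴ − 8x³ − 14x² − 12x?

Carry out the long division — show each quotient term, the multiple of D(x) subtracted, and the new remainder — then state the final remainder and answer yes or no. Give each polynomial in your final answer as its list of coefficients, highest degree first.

Step 1: lead(8x⁸ + 25x⁷ + 18x⁶ − 2x⁴ − 8x³ − 14x² − 12x) ÷ lead(D) = 8x⁸ ÷ x = 8x⁷. Subtract (8x⁷)·D = 8x⁸ + 16x⁷. Remainder: 9x⁷ + 18x⁶ − 2x⁴ − 8x³ − 14x² − 12x.
Step 2: lead(9x⁷ + 18x⁶ − 2x⁴ − 8x³ − 14x² − 12x) ÷ lead(D) = 9x⁷ ÷ x = 9x⁶. Subtract (9x⁶)·D = 9x⁷ + 18x⁶. Remainder: −2x⁴ − 8x³ − 14x² − 12x.
Step 3: lead(−2x⁴ − 8x³ − 14x² − 12x) ÷ lead(D) = −2x⁴ ÷ x = −2x³. Subtract (−2x³)·D = −2x⁴ − 4x³. Remainder: −4x³ − 14x² − 12x.
Step 4: lead(−4x³ − 14x² − 12x) ÷ lead(D) = −4x³ ÷ x = −4x². Subtract (−4x²)·D = −4x³ − 8x². Remainder: −6x² − 12x.
Step 5: lead(−6x² − 12x) ÷ lead(D) = −6x² ÷ x = −6x. Subtract (−6x)·D = −6x² − 12x. Remainder: 0.

R = [0], so D(x) is a factor of P(x). yes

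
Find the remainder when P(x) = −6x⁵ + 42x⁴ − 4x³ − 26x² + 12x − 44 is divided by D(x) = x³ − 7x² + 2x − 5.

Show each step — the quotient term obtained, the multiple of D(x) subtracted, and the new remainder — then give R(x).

R(x) = −4x − 4

Step 1: lead(−6x⁵ + 42x⁴ − 4x³ − 26x² + 12x − 44) ÷ lead(D) = −6x⁵ ÷ x³ = −6x². Subtract (−6x²)·D = −6x⁵ + 42x⁴ − 12x³ + 30x². Remainder: 8x³ − 56x² + 12x − 44.
Step 2: lead(8x³ − 56x² + 12x − 44) ÷ lead(D) = 8x³ ÷ x³ = 8. Subtract (8)·D = 8x³ − 56x² + 16x − 40. Remainder: −4x − 4.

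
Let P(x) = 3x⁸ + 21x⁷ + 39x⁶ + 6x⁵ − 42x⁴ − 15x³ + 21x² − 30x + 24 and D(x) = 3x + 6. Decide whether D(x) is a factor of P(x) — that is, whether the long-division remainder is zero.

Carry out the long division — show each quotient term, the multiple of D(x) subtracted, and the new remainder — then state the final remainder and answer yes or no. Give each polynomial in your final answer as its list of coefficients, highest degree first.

Step 1: lead(3x⁸ + 21x⁷ + 39x⁶ + 6x⁵ − 42x⁴ − 15x³ + 21x² − 30x + 24) ÷ lead(D) = 3x⁸ ÷ 3x = x⁷. Subtract (x⁷)·D = 3x⁸ + 6x⁷. Remainder: 15x⁷ + 39x⁶ + 6x⁵ − 42x⁴ − 15x³ + 21x² − 30x + 24.
Step 2: lead(15x⁷ + 39x⁶ + 6x⁵ − 42x⁴ − 15x³ + 21x² − 30x + 24) ÷ lead(D) = 15x⁷ ÷ 3x = 5x⁶. Subtract (5x⁶)·D = 15x⁷ + 30x⁶. Remainder: 9x⁶ + 6x⁵ − 42x⁴ − 15x³ + 21x² − 30x + 24.
Step 3: lead(9x⁶ + 6x⁵ − 42x⁴ − 15x³ + 21x² − 30x + 24) ÷ lead(D) = 9x⁶ ÷ 3x = 3x⁵. Subtract (3x⁵)·D = 9x⁶ + 18x⁵. Remainder: −12x⁵ − 42x⁴ − 15x³ + 21x² − 30x + 24.
Step 4: lead(−12x⁵ − 42x⁴ − 15x³ + 21x² − 30x + 24) ÷ lead(D) = −12x⁵ ÷ 3x = −4x⁴. Subtract (−4x⁴)·D = −12x⁵ − 24x⁴. Remainder: −18x⁴ − 15x³ + 21x² − 30x + 24.
Step 5: lead(−18x⁴ − 15x³ + 21x² − 30x + 24) ÷ lead(D) = −18x⁴ ÷ 3x = −6x³. Subtract (−6x³)·D = −18x⁴ − 36x³. Remainder: 21x³ + 21x² − 30x + 24.
Step 6: lead(21x³ + 21x² − 30x + 24) ÷ lead(D) = 21x³ ÷ 3x = 7x². Subtract (7x²)·D = 21x³ + 42x². Remainder: −21x² − 30x + 24.
Step 7: lead(−21x² − 30x + 24) ÷ lead(D) = −21x² ÷ 3x = −7x. Subtract (−7x)·D = −21x² − 42x. Remainder: 12x + 24.
Step 8: lead(12x + 24) ÷ lead(D) = 12x ÷ 3x = 4. Subtract (4)·D = 12x + 24. Remainder: 0.

R = [0], so D(x) is a factor of P(x). yes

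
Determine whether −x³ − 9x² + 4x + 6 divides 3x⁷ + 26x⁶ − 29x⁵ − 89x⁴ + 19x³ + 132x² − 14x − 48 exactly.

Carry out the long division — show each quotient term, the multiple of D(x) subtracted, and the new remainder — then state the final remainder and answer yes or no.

R(x) = 0, so D(x) is a factor of P(x). yes

Step 1: lead(3x⁷ + 26x⁶ − 29x⁵ − 89x⁴ + 19x³ + 132x² − 14x − 48) ÷ lead(D) = 3x⁷ ÷ −x³ = −3x⁴. Subtract (−3x⁴)·D = 3x⁷ + 27x⁶ − 12x⁵ − 18x⁴. Remainder: −x⁶ − 17x⁵ − 71x⁴ + 19x³ + 132x² − 14x − 48.
Step 2: lead(−x⁶ − 17x⁵ − 71x⁴ + 19x³ + 132x² − 14x − 48) ÷ lead(D) = −x⁶ ÷ −x³ = x³. Subtract (x³)·D = −x⁶ − 9x⁵ + 4x⁴ + 6x³. Remainder: −8x⁵ − 75x⁴ + 13x³ + 132x² − 14x − 48.
Step 3: lead(−8x⁵ − 75x⁴ + 13x³ + 132x² − 14x − 48) ÷ lead(D) = −8x⁵ ÷ −x³ = 8x². Subtract (8x²)·D = −8x⁵ − 72x⁴ + 32x³ + 48x². Remainder: −3x⁴ − 19x³ + 84x² − 14x − 48.
Step 4: lead(−3x⁴ − 19x³ + 84x² − 14x − 48) ÷ lead(D) = −3x⁴ ÷ −x³ = 3x. Subtract (3x)·D = −3x⁴ − 27x³ + 12x² + 18x. Remainder: 8x³ + 72x² − 32x − 48.
Step 5: lead(8x³ + 72x² − 32x − 48) ÷ lead(D) = 8x³ ÷ −x³ = −8. Subtract (−8)·D = 8x³ + 72x² − 32x − 48. Remainder: 0.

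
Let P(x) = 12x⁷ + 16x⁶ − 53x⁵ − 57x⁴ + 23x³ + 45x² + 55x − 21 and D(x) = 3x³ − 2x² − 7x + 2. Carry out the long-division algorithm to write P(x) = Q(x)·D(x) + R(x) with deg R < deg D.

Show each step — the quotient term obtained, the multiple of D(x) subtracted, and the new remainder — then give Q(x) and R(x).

Step 1: lead(12x⁷ + 16x⁶ − 53x⁵ − 57x⁴ + 23x³ + 45x² + 55x − 21) ÷ lead(D) = 12x⁷ ÷ 3x³ = 4x⁴. Subtract (4x⁴)·D = 12x⁷ − 8x⁶ − 28x⁵ + 8x⁴. Remainder: 24x⁶ − 25x⁵ − 65x⁴ + 23x³ + 45x² + 55x − 21.
Step 2: lead(24x⁶ − 25x⁵ − 65x⁴ + 23x³ + 45x² + 55x − 21) ÷ lead(D) = 24x⁶ ÷ 3x³ = 8x³. Subtract (8x³)·D = 24x⁶ − 16x⁵ − 56x⁴ + 16x³. Remainder: −9x⁵ − 9x⁴ + 7x³ + 45x² + 55x − 21.
Step 3: lead(−9x⁵ − 9x⁴ + 7x³ + 45x² + 55x − 21) ÷ lead(D) = −9x⁵ ÷ 3x³ = −3x². Subtract (−3x²)·D = −9x⁵ + 6x⁴ + 21x³ − 6x². Remainder: −15x⁴ − 14x³ + 51x² + 55x − 21.
Step 4: lead(−15x⁴ − 14x³ + 51x² + 55x − 21) ÷ lead(D) = −15x⁴ ÷ 3x³ = −5x. Subtract (−5x)·D = −15x⁴ + 10x³ + 35x² − 10x. Remainder: −24x³ + 16x² + 65x − 21.
Step 5: lead(−24x³ + 16x² + 65x − 21) ÷ lead(D) = −24x³ ÷ 3x³ = −8. Subtract (−8)·D = −24x³ + 16x² + 56x − 16. Remainder: 9x − 5.

Q(x) = 4x⁴ + 8x³ − 3x² − 5x − 8; R(x) = 9x − 5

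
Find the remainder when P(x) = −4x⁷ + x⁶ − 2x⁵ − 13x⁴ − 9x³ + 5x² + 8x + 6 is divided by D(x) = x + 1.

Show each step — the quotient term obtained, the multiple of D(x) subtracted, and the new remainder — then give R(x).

Step 1: lead(−4x⁷ + x⁶ − 2x⁵ − 13x⁴ − 9x³ + 5x² + 8x + 6) ÷ lead(D) = −4x⁷ ÷ x = −4x⁶. Subtract (−4x⁶)·D = −4x⁷ − 4x⁶. Remainder: 5x⁶ − 2x⁵ − 13x⁴ − 9x³ + 5x² + 8x + 6.
Step 2: lead(5x⁶ − 2x⁵ − 13x⁴ − 9x³ + 5x² + 8x + 6) ÷ lead(D) = 5x⁶ ÷ x = 5x⁵. Subtract (5x⁵)·D = 5x⁶ + 5x⁵. Remainder: −7x⁵ − 13x⁴ − 9x³ + 5x² + 8x + 6.
Step 3: lead(−7x⁵ − 13x⁴ − 9x³ + 5x² + 8x + 6) ÷ lead(D) = −7x⁵ ÷ x = −7x⁴. Subtract (−7x⁴)·D = −7x⁵ − 7x⁴. Remainder: −6x⁴ − 9x³ + 5x² + 8x + 6.
Step 4: lead(−6x⁴ − 9x³ + 5x² + 8x + 6) ÷ lead(D) = −6x⁴ ÷ x = −6x³. Subtract (−6x³)·D = −6x⁴ − 6x³. Remainder: −3x³ + 5x² + 8x + 6.
Step 5: lead(−3x³ + 5x² + 8x + 6) ÷ lead(D) = −3x³ ÷ x = −3x². Subtract (−3x²)·D = −3x³ − 3x². Remainder: 8x² + 8x + 6.
Step 6: lead(8x² + 8x + 6) ÷ lead(D) = 8x² ÷ x = 8x. Subtract (8x)·D = 8x² + 8x. Remainder: 6.

R(x) = 6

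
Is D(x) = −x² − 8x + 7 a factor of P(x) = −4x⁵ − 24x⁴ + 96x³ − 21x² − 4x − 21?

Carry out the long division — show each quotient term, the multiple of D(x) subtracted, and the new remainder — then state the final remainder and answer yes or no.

Step 1: lead(−4x⁵ − 24x⁴ + 96x³ − 21x² − 4x − 21) ÷ lead(D) = −4x⁵ ÷ −x² = 4x³. Subtract (4x³)·D = −4x⁵ − 32x⁴ + 28x³. Remainder: 8x⁴ + 68x³ − 21x² − 4x − 21.
Step 2: lead(8x⁴ + 68x³ − 21x² − 4x − 21) ÷ lead(D) = 8x⁴ ÷ −x² = −8x². Subtract (−8x²)·D = 8x⁴ + 64x³ − 56x². Remainder: 4x³ + 35x² − 4x − 21.
Step 3: lead(4x³ + 35x² − 4x − 21) ÷ lead(D) = 4x³ ÷ −x² = −4x. Subtract (−4x)·D = 4x³ + 32x² − 28x. Remainder: 3x² + 24x − 21.
Step 4: lead(3x² + 24x − 21) ÷ lead(D) = 3x² ÷ −x² = −3. Subtract (−3)·D = 3x² + 24x − 21. Remainder: 0.

R(x) = 0, so D(x) is a factor of P(x). yes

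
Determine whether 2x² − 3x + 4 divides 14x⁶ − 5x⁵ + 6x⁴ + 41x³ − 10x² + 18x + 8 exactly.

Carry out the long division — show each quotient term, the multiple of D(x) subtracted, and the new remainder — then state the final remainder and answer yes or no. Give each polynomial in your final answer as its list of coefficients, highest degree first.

Step 1: lead(14x⁶ − 5x⁵ + 6x⁴ + 41x³ − 10x² + 18x + 8) ÷ lead(D) = 14x⁶ ÷ 2x² = 7x⁴. Subtract (7x⁴)·D = 14x⁶ − 21x⁵ + 28x⁴. Remainder: 16x⁵ − 22x⁴ + 41x³ − 10x² + 18x + 8.
Step 2: lead(16x⁵ − 22x⁴ + 41x³ − 10x² + 18x + 8) ÷ lead(D) = 16x⁵ ÷ 2x² = 8x³. Subtract (8x³)·D = 16x⁵ − 24x⁴ + 32x³. Remainder: 2x⁴ + 9x³ − 10x² + 18x + 8.
Step 3: lead(2x⁴ + 9x³ − 10x² + 18x + 8) ÷ lead(D) = 2x⁴ ÷ 2x² = x². Subtract (x²)·D = 2x⁴ − 3x³ + 4x². Remainder: 12x³ − 14x² + 18x + 8.
Step 4: lead(12x³ − 14x² + 18x + 8) ÷ lead(D) = 12x³ ÷ 2x² = 6x. Subtract (6x)·D = 12x³ − 18x² + 24x. Remainder: 4x² − 6x + 8.
Step 5: lead(4x² − 6x + 8) ÷ lead(D) = 4x² ÷ 2x² = 2. Subtract (2)·D = 4x² − 6x + 8. Remainder: 0.

R = [0], so D(x) is a factor of P(x). yes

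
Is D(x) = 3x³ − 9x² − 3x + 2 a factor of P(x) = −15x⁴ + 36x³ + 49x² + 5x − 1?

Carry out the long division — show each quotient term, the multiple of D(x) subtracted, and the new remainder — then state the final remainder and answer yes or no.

R(x) = 7x² + 6x + 5, so D(x) is not a factor of P(x). no

Step 1: lead(−15x⁴ + 36x³ + 49x² + 5x − 1) ÷ lead(D) = −15x⁴ ÷ 3x³ = −5x. Subtract (−5x)·D = −15x⁴ + 45x³ + 15x² − 10x. Remainder: −9x³ + 34x² + 15x − 1.
Step 2: lead(−9x³ + 34x² + 15x − 1) ÷ lead(D) = −9x³ ÷ 3x³ = −3. Subtract (−3)·D = −9x³ + 27x² + 9x − 6. Remainder: 7x² + 6x + 5.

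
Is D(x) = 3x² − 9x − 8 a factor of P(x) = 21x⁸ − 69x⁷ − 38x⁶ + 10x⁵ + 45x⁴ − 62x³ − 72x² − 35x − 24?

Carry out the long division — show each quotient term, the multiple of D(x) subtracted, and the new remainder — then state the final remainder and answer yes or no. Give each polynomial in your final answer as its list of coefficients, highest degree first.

Step 1: lead(21x⁸ − 69x⁷ − 38x⁶ + 10x⁵ + 45x⁴ − 62x³ − 72x² − 35x − 24) ÷ lead(D) = 21x⁸ ÷ 3x² = 7x⁶. Subtract (7x⁶)·D = 21x⁸ − 63x⁷ − 56x⁶. Remainder: −6x⁷ + 18x⁶ + 10x⁵ + 45x⁴ − 62x³ − 72x² − 35x − 24.
Step 2: lead(−6x⁷ + 18x⁶ + 10x⁵ + 45x⁴ − 62x³ − 72x² − 35x − 24) ÷ lead(D) = −6x⁷ ÷ 3x² = −2x⁵. Subtract (−2x⁵)·D = −6x⁷ + 18x⁶ + 16x⁵. Remainder: −6x⁵ + 45x⁴ − 62x³ − 72x² − 35x − 24.
Step 3: lead(−6x⁵ + 45x⁴ − 62x³ − 72x² − 35x − 24) ÷ lead(D) = −6x⁵ ÷ 3x² = −2x³. Subtract (−2x³)·D = −6x⁵ + 18x⁴ + 16x³. Remainder: 27x⁴ − 78x³ − 72x² − 35x − 24.
Step 4: lead(27x⁴ − 78x³ − 72x² − 35x − 24) ÷ lead(D) = 27x⁴ ÷ 3x² = 9x². Subtract (9x²)·D = 27x⁴ − 81x³ − 72x². Remainder: 3x³ − 35x − 24.
Step 5: lead(3x³ − 35x − 24) ÷ lead(D) = 3x³ ÷ 3x² = x. Subtract (x)·D = 3x³ − 9x² − 8x. Remainder: 9x² − 27x − 24.
Step 6: lead(9x² − 27x − 24) ÷ lead(D) = 9x² ÷ 3x² = 3. Subtract (3)·D = 9x² − 27x − 24. Remainder: 0.

R = [0], so D(x) is a factor of P(x). yes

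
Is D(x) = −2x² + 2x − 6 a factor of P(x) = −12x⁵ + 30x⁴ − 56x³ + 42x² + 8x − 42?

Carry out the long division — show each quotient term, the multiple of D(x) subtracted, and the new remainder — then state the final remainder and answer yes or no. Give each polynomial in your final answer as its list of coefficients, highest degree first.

Step 1: lead(−12x⁵ + 30x⁴ − 56x³ + 42x² + 8x − 42) ÷ lead(D) = −12x⁵ ÷ −2x² = 6x³. Subtract (6x³)·D = −12x⁵ + 12x⁴ − 36x³. Remainder: 18x⁴ − 20x³ + 42x² + 8x − 42.
Step 2: lead(18x⁴ − 20x³ + 42x² + 8x − 42) ÷ lead(D) = 18x⁴ ÷ −2x² = −9x². Subtract (−9x²)·D = 18x⁴ − 18x³ + 54x². Remainder: −2x³ − 12x² + 8x − 42.
Step 3: lead(−2x³ − 12x² + 8x − 42) ÷ lead(D) = −2x³ ÷ −2x² = x. Subtract (x)·D = −2x³ + 2x² − 6x. Remainder: −14x² + 14x − 42.
Step 4: lead(−14x² + 14x − 42) ÷ lead(D) = −14x² ÷ −2x² = 7. Subtract (7)·D = −14x² + 14x − 42. Remainder: 0.

R = [0], so D(x) is a factor of P(x). yes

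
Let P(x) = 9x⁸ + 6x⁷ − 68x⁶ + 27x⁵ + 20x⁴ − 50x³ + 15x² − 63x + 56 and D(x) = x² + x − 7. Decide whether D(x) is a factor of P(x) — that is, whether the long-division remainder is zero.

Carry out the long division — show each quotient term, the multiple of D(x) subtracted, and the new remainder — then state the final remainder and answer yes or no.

Step 1: lead(9x⁸ + 6x⁷ − 68x⁶ + 27x⁵ + 20x⁴ − 50x³ + 15x² − 63x + 56) ÷ lead(D) = 9x⁸ ÷ x² = 9x⁶. Subtract (9x⁶)·D = 9x⁸ + 9x⁷ − 63x⁶. Remainder: −3x⁷ − 5x⁶ + 27x⁵ + 20x⁴ − 50x³ + 15x² − 63x + 56.
Step 2: lead(−3x⁷ − 5x⁶ + 27x⁵ + 20x⁴ − 50x³ + 15x² − 63x + 56) ÷ lead(D) = −3x⁷ ÷ x² = −3x⁵. Subtract (−3x⁵)·D = −3x⁷ − 3x⁶ + 21x⁵. Remainder: −2x⁶ + 6x⁵ + 20x⁴ − 50x³ + 15x² − 63x + 56.
Step 3: lead(−2x⁶ + 6x⁵ + 20x⁴ − 50x³ + 15x² − 63x + 56) ÷ lead(D) = −2x⁶ ÷ x² = −2x⁴. Subtract (−2x⁴)·D = −2x⁶ − 2x⁵ + 14x⁴. Remainder: 8x⁵ + 6x⁴ − 50x³ + 15x² − 63x + 56.
Step 4: lead(8x⁵ + 6x⁴ − 50x³ + 15x² − 63x + 56) ÷ lead(D) = 8x⁵ ÷ x² = 8x³. Subtract (8x³)·D = 8x⁵ + 8x⁴ − 56x³. Remainder: −2x⁴ + 6x³ + 15x² − 63x + 56.
Step 5: lead(−2x⁴ + 6x³ + 15x² − 63x + 56) ÷ lead(D) = −2x⁴ ÷ x² = −2x². Subtract (−2x²)·D = −2x⁴ − 2x³ + 14x². Remainder: 8x³ + x² − 63x + 56.
Step 6: lead(8x³ + x² − 63x + 56) ÷ lead(D) = 8x³ ÷ x² = 8x. Subtract (8x)·D = 8x³ + 8x² − 56x. Remainder: −7x² − 7x + 56.
Step 7: lead(−7x² − 7x + 56) ÷ lead(D) = −7x² ÷ x² = −7. Subtract (−7)·D = −7x² − 7x + 49. Remainder: 7.

R(x) = 7, so D(x) is not a factor of P(x). no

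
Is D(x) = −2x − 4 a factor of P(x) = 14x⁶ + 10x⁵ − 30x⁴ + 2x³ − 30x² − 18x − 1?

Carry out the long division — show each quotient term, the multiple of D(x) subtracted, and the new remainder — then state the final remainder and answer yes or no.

Step 1: lead(14x⁶ + 10x⁵ − 30x⁴ + 2x³ − 30x² − 18x − 1) ÷ lead(D) = 14x⁶ ÷ −2x = −7x⁵. Subtract (−7x⁵)·D = 14x⁶ + 28x⁵. Remainder: −18x⁵ − 30x⁴ + 2x³ − 30x² − 18x − 1.
Step 2: lead(−18x⁵ − 30x⁴ + 2x³ − 30x² − 18x − 1) ÷ lead(D) = −18x⁵ ÷ −2x = 9x⁴. Subtract (9x⁴)·D = −18x⁵ − 36x⁴. Remainder: 6x⁴ + 2x³ − 30x² − 18x − 1.
Step 3: lead(6x⁴ + 2x³ − 30x² − 18x − 1) ÷ lead(D) = 6x⁴ ÷ −2x = −3x³. Subtract (−3x³)·D = 6x⁴ + 12x³. Remainder: −10x³ − 30x² − 18x − 1.
Step 4: lead(−10x³ − 30x² − 18x − 1) ÷ lead(D) = −10x³ ÷ −2x = 5x². Subtract (5x²)·D = −10x³ − 20x². Remainder: −10x² − 18x − 1.
Step 5: lead(−10x² − 18x − 1) ÷ lead(D) = −10x² ÷ −2x = 5x. Subtract (5x)·D = −10x² − 20x. Remainder: 2x − 1.
Step 6: lead(2x − 1) ÷ lead(D) = 2x ÷ −2x = −1. Subtract (−1)·D = 2x + 4. Remainder: −5.

R(x) = −5, so D(x) is not a factor of P(x). no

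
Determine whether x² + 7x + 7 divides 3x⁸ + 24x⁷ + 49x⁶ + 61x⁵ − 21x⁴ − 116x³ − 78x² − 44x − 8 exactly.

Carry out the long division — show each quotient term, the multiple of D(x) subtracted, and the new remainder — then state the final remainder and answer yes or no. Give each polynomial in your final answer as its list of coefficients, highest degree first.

Step 1: lead(3x⁸ + 24x⁷ + 49x⁶ + 61x⁵ − 21x⁴ − 116x³ − 78x² − 44x − 8) ÷ lead(D) = 3x⁸ ÷ x² = 3x⁶. Subtract (3x⁶)·D = 3x⁸ + 21x⁷ + 21x⁶. Remainder: 3x⁷ + 28x⁶ + 61x⁵ − 21x⁴ − 116x³ − 78x² − 44x − 8.
Step 2: lead(3x⁷ + 28x⁶ + 61x⁵ − 21x⁴ − 116x³ − 78x² − 44x − 8) ÷ lead(D) = 3x⁷ ÷ x² = 3x⁵. Subtract (3x⁵)·D = 3x⁷ + 21x⁶ + 21x⁵. Remainder: 7x⁶ + 40x⁵ − 21x⁴ − 116x³ − 78x² − 44x − 8.
Step 3: lead(7x⁶ + 40x⁵ − 21x⁴ − 116x³ − 78x² − 44x − 8) ÷ lead(D) = 7x⁶ ÷ x² = 7x⁴. Subtract (7x⁴)·D = 7x⁶ + 49x⁵ + 49x⁴. Remainder: −9x⁵ − 70x⁴ − 116x³ − 78x² − 44x − 8.
Step 4: lead(−9x⁵ − 70x⁴ − 116x³ − 78x² − 44x − 8) ÷ lead(D) = −9x⁵ ÷ x² = −9x³. Subtract (−9x³)·D = −9x⁵ − 63x⁴ − 63x³. Remainder: −7x⁴ − 53x³ − 78x² − 44x − 8.
Step 5: lead(−7x⁴ − 53x³ − 78x² − 44x − 8) ÷ lead(D) = −7x⁴ ÷ x² = −7x². Subtract (−7x²)·D = −7x⁴ − 49x³ − 49x². Remainder: −4x³ − 29x² − 44x − 8.
Step 6: lead(−4x³ − 29x² − 44x − 8) ÷ lead(D) = −4x³ ÷ x² = −4x. Subtract (−4x)·D = −4x³ − 28x² − 28x. Remainder: −x² − 16x − 8.
Step 7: lead(−x² − 16x − 8) ÷ lead(D) = −x² ÷ x² = −1. Subtract (−1)·D = −x² − 7x − 7. Remainder: −9x − 1.

R = [-9, -1], so D(x) is not a factor of P(x). no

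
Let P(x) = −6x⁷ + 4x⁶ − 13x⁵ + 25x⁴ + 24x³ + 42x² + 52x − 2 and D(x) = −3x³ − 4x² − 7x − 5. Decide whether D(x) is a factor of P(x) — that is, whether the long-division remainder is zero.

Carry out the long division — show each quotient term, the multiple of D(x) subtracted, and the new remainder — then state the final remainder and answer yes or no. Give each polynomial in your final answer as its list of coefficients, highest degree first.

R = [-7], so D(x) is not a factor of P(x). no

Step 1: lead(−6x⁷ + 4x⁶ − 13x⁵ + 25x⁴ + 24x³ + 42x² + 52x − 2) ÷ lead(D) = −6x⁷ ÷ −3x³ = 2x⁴. Subtract (2x⁴)·D = −6x⁷ − 8x⁶ − 14x⁵ − 10x⁴. Remainder: 12x⁶ + x⁵ + 35x⁴ + 24x³ + 42x² + 52x − 2.
Step 2: lead(12x⁶ + x⁵ + 35x⁴ + 24x³ + 42x² + 52x − 2) ÷ lead(D) = 12x⁶ ÷ −3x³ = −4x³. Subtract (−4x³)·D = 12x⁶ + 16x⁵ + 28x⁴ + 20x³. Remainder: −15x⁵ + 7x⁴ + 4x³ + 42x² + 52x − 2.
Step 3: lead(−15x⁵ + 7x⁴ + 4x³ + 42x² + 52x − 2) ÷ lead(D) = −15x⁵ ÷ −3x³ = 5x². Subtract (5x²)·D = −15x⁵ − 20x⁴ − 35x³ − 25x². Remainder: 27x⁴ + 39x³ + 67x² + 52x − 2.
Step 4: lead(27x⁴ + 39x³ + 67x² + 52x − 2) ÷ lead(D) = 27x⁴ ÷ −3x³ = −9x. Subtract (−9x)·D = 27x⁴ + 36x³ + 63x² + 45x. Remainder: 3x³ + 4x² + 7x − 2.
Step 5: lead(3x³ + 4x² + 7x − 2) ÷ lead(D) = 3x³ ÷ −3x³ = −1. Subtract (−1)·D = 3x³ + 4x² + 7x + 5. Remainder: −7.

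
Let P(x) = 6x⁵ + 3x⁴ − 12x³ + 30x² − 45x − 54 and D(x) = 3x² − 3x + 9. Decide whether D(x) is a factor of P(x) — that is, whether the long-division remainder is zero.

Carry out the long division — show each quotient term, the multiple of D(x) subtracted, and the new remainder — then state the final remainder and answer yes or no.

Step 1: lead(6x⁵ + 3x⁴ − 12x³ + 30x² − 45x − 54) ÷ lead(D) = 6x⁵ ÷ 3x² = 2x³. Subtract (2x³)·D = 6x⁵ − 6x⁴ + 18x³. Remainder: 9x⁴ − 30x³ + 30x² − 45x − 54.
Step 2: lead(9x⁴ − 30x³ + 30x² − 45x − 54) ÷ lead(D) = 9x⁴ ÷ 3x² = 3x². Subtract (3x²)·D = 9x⁴ − 9x³ + 27x². Remainder: −21x³ + 3x² − 45x − 54.
Step 3: lead(−21x³ + 3x² − 45x − 54) ÷ lead(D) = −21x³ ÷ 3x² = −7x. Subtract (−7x)·D = −21x³ + 21x² − 63x. Remainder: −18x² + 18x − 54.
Step 4: lead(−18x² + 18x − 54) ÷ lead(D) = −18x² ÷ 3x² = −6. Subtract (−6)·D = −18x² + 18x − 54. Remainder: 0.

R(x) = 0, so D(x) is a factor of P(x). yes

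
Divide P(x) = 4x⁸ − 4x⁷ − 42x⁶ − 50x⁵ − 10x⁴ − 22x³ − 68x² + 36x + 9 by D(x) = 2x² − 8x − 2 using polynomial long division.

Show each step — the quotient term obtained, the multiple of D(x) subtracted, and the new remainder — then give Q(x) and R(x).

Step 1: lead(4x⁸ − 4x⁷ − 42x⁶ − 50x⁵ − 10x⁴ − 22x³ − 68x² + 36x + 9) ÷ lead(D) = 4x⁸ ÷ 2x² = 2x⁶. Subtract (2x⁶)·D = 4x⁸ − 16x⁷ − 4x⁶. Remainder: 12x⁷ − 38x⁶ − 50x⁵ − 10x⁴ − 22x³ − 68x² + 36x + 9.
Step 2: lead(12x⁷ − 38x⁶ − 50x⁵ − 10x⁴ − 22x³ − 68x² + 36x + 9) ÷ lead(D) = 12x⁷ ÷ 2x² = 6x⁵. Subtract (6x⁵)·D = 12x⁷ − 48x⁶ − 12x⁵. Remainder: 10x⁶ − 38x⁵ − 10x⁴ − 22x³ − 68x² + 36x + 9.
Step 3: lead(10x⁶ − 38x⁵ − 10x⁴ − 22x³ − 68x² + 36x + 9) ÷ lead(D) = 10x⁶ ÷ 2x² = 5x⁴. Subtract (5x⁴)·D = 10x⁶ − 40x⁵ − 10x⁴. Remainder: 2x⁵ − 22x³ − 68x² + 36x + 9.
Step 4: lead(2x⁵ − 22x³ − 68x² + 36x + 9) ÷ lead(D) = 2x⁵ ÷ 2x² = x³. Subtract (x³)·D = 2x⁵ − 8x⁴ − 2x³. Remainder: 8x⁴ − 20x³ − 68x² + 36x + 9.
Step 5: lead(8x⁴ − 20x³ − 68x² + 36x + 9) ÷ lead(D) = 8x⁴ ÷ 2x² = 4x². Subtract (4x²)·D = 8x⁴ − 32x³ − 8x². Remainder: 12x³ − 60x² + 36x + 9.
Step 6: lead(12x³ − 60x² + 36x + 9) ÷ lead(D) = 12x³ ÷ 2x² = 6x. Subtract (6x)·D = 12x³ − 48x² − 12x. Remainder: −12x² + 48x + 9.
Step 7: lead(−12x² + 48x + 9) ÷ lead(D) = −12x² ÷ 2x² = −6. Subtract (−6)·D = −12x² + 48x + 12. Remainder: −3.

Q(x) = 2x⁶ + 6x⁵ + 5x⁴ + x³ + 4x² + 6x − 6; R(x) = −3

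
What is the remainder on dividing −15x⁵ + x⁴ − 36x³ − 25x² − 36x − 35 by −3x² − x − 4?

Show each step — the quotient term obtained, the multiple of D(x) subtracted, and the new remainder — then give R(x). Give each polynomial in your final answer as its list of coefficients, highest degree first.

R = [-3, 1]

Step 1: lead(−15x⁵ + x⁴ − 36x³ − 25x² − 36x − 35) ÷ lead(D) = −15x⁵ ÷ −3x² = 5x³. Subtract (5x³)·D = −15x⁵ − 5x⁴ − 20x³. Remainder: 6x⁴ − 16x³ − 25x² − 36x − 35.
Step 2: lead(6x⁴ − 16x³ − 25x² − 36x − 35) ÷ lead(D) = 6x⁴ ÷ −3x² = −2x². Subtract (−2x²)·D = 6x⁴ + 2x³ + 8x². Remainder: −18x³ − 33x² − 36x − 35.
Step 3: lead(−18x³ − 33x² − 36x − 35) ÷ lead(D) = −18x³ ÷ −3x² = 6x. Subtract (6x)·D = −18x³ − 6x² − 24x. Remainder: −27x² − 12x − 35.
Step 4: lead(−27x² − 12x − 35) ÷ lead(D) = −27x² ÷ −3x² = 9. Subtract (9)·D = −27x² − 9x − 36. Remainder: −3x + 1.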